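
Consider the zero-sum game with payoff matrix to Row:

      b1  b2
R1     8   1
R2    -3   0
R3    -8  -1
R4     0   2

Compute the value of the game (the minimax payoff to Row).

Row minima: R1 → 1, R2 → -3, R3 → -8, R4 → 0; maximin = 1.
Column maxima: b1 → 8, b2 → 2; minimax = 2.
1 ≠ 2, so there is no saddle point; optimal play is mixed.
R2 is strictly dominated by R1, so Row never plays it.
R3 is strictly dominated by R1, so Row never plays it.
On the remaining 2×2 (R1, R4 vs b1, b2):
Let Row play R1 with probability p. Expected payoff against b1: 8p + 0(1−p) = 8p; against b2: 1p + 2(1−p) = −p + 2.
Setting these equal: 8p = −p + 2 ⇒ 9p = 2 ⇒ p = 2/9, and the value is (8)·(2/9) = 16/9.
For Column: with q = P(b1), equating R1's and R4's payoffs gives 7q + 1 = −2q + 2 ⇒ q = 1/9.

16/9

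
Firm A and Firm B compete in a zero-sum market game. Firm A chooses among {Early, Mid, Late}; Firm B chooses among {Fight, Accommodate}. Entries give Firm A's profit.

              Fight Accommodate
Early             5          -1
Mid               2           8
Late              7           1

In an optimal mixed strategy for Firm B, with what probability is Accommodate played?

5/12

Row minima: Early → -1, Mid → 2, Late → 1; maximin = 2.
Column maxima: Fight → 7, Accommodate → 8; minimax = 7.
2 ≠ 7, so there is no saddle point; optimal play is mixed.
Early is strictly dominated by Late, so Firm A never plays it.
On the remaining 2×2 (Mid, Late vs Fight, Accommodate):
Let Firm A play Mid with probability p. Expected payoff against Fight: 2p + 7(1−p) = −5p + 7; against Accommodate: 8p + 1(1−p) = 7p + 1.
Setting these equal: −5p + 7 = 7p + 1 ⇒ −12p = -6 ⇒ p = 1/2, and the value is (-5)·(1/2) + 7 = 9/2.
For Firm B: with q = P(Fight), equating Mid's and Late's payoffs gives −6q + 8 = 6q + 1 ⇒ q = 7/12.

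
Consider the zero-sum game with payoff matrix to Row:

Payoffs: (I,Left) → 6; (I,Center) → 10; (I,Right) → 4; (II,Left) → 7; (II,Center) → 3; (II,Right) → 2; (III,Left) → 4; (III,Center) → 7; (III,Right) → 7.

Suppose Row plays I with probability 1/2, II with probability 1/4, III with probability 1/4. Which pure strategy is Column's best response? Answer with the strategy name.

Right

If Column plays Left, Row's expected payoff is (1/2)·6 + (1/4)·7 + (1/4)·4 = 23/4.
If Column plays Center, Row's expected payoff is (1/2)·10 + (1/4)·3 + (1/4)·7 = 15/2.
If Column plays Right, Row's expected payoff is (1/2)·4 + (1/4)·2 + (1/4)·7 = 17/4.
Column minimizes Row's payoff; the smallest is 17/4, so the best response is Right.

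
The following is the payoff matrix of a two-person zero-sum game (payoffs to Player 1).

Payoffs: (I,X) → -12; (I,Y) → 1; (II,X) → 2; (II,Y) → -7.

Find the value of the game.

-41/11

Row minima: I → -12, II → -7; maximin = -7.
Column maxima: X → 2, Y → 1; minimax = 1.
-7 ≠ 1, so there is no saddle point; optimal play is mixed.
Let Player 1 play I with probability p. Expected payoff against X: (-12)p + 2(1−p) = −14p + 2; against Y: 1p + (-7)(1−p) = 8p − 7.
Setting these equal: −14p + 2 = 8p − 7 ⇒ −22p = -9 ⇒ p = 9/22, and the value is (-14)·(9/22) + 2 = -41/11.
For Player 2: with q = P(X), equating I's and II's payoffs gives −13q + 1 = 9q − 7 ⇒ q = 4/11.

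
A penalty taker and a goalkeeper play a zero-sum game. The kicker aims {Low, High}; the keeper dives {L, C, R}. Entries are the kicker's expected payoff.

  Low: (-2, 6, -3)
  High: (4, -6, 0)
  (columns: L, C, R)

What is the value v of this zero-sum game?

-6/5

Row minima: Low → -3, High → -6; maximin = -3.
Column maxima: L → 4, C → 6, R → 0; minimax = 0.
-3 ≠ 0, so there is no saddle point; optimal play is mixed.
L is strictly dominated by R (it gives the kicker strictly more in every row), so the keeper never plays it.
On the remaining 2×2 (Low, High vs C, R):
Let the kicker play Low with probability p. Expected payoff against C: 6p + (-6)(1−p) = 12p − 6; against R: (-3)p + 0(1−p) = −3p.
Setting these equal: 12p − 6 = −3p ⇒ 15p = 6 ⇒ p = 2/5, and the value is (12)·(2/5) − 6 = -6/5.
For the keeper: with q = P(C), equating Low's and High's payoffs gives 9q − 3 = −6q ⇒ q = 1/5.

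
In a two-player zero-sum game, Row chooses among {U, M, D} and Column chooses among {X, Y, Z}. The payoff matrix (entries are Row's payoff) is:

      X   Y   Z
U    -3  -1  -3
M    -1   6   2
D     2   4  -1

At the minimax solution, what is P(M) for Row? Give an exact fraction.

1/2

Row minima: U → -3, M → -1, D → -1; maximin = -1.
Column maxima: X → 2, Y → 6, Z → 2; minimax = 2.
-1 ≠ 2, so there is no saddle point; optimal play is mixed.
U is strictly dominated by M, so Row never plays it.
Y is strictly dominated by X (it gives Row strictly more in every row), so Column never plays it.
On the remaining 2×2 (M, D vs X, Z):
Let Row play M with probability p. Expected payoff against X: (-1)p + 2(1−p) = −3p + 2; against Z: 2p + (-1)(1−p) = 3p − 1.
Setting these equal: −3p + 2 = 3p − 1 ⇒ −6p = -3 ⇒ p = 1/2, and the value is (-3)·(1/2) + 2 = 1/2.
For Column: with q = P(X), equating M's and D's payoffs gives −3q + 2 = 3q − 1 ⇒ q = 1/2.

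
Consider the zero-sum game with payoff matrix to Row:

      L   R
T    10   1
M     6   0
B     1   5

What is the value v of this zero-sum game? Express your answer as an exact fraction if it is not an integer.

Row minima: T → 1, M → 0, B → 1; maximin = 1.
Column maxima: L → 10, R → 5; minimax = 5.
1 ≠ 5, so there is no saddle point; optimal play is mixed.
M is strictly dominated by T, so Row never plays it.
On the remaining 2×2 (T, B vs L, R):
Let Row play T with probability p. Expected payoff against L: 10p + 1(1−p) = 9p + 1; against R: 1p + 5(1−p) = −4p + 5.
Setting these equal: 9p + 1 = −4p + 5 ⇒ 13p = 4 ⇒ p = 4/13, and the value is (9)·(4/13) + 1 = 49/13.
For Column: with q = P(L), equating T's and B's payoffs gives 9q + 1 = −4q + 5 ⇒ q = 4/13.

49/13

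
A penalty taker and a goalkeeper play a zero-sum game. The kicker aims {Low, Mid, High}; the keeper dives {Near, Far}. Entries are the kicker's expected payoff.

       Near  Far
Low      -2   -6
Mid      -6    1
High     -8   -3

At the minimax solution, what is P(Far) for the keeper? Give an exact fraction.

4/11

Row minima: Low → -6, Mid → -6, High → -8; maximin = -6.
Column maxima: Near → -2, Far → 1; minimax = -2.
-6 ≠ -2, so there is no saddle point; optimal play is mixed.
High is strictly dominated by Mid, so the kicker never plays it.
On the remaining 2×2 (Low, Mid vs Near, Far):
Let the kicker play Low with probability p. Expected payoff against Near: (-2)p + (-6)(1−p) = 4p − 6; against Far: (-6)p + 1(1−p) = −7p + 1.
Setting these equal: 4p − 6 = −7p + 1 ⇒ 11p = 7 ⇒ p = 7/11, and the value is (4)·(7/11) − 6 = -38/11.
For the keeper: with q = P(Near), equating Low's and Mid's payoffs gives 4q − 6 = −7q + 1 ⇒ q = 7/11.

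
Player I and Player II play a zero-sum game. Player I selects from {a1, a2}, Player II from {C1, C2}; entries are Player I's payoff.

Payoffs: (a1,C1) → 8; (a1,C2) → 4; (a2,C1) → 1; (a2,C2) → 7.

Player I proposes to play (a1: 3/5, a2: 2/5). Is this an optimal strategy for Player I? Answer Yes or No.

Against C1 this mix gives (3/5)·8 + (2/5)·1 = 26/5.
Against C2 this mix gives (3/5)·4 + (2/5)·7 = 26/5.
All of Player II's active replies (C1, C2) yield 26/5, and no column does worse for Player I. The mix makes Player II indifferent and guarantees 26/5, so it is optimal.

Yes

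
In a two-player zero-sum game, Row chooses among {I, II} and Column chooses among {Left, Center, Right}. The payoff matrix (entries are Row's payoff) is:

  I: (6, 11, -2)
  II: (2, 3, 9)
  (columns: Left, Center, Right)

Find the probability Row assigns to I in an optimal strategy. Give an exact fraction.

7/15

Row minima: I → -2, II → 2; maximin = 2.
Column maxima: Left → 6, Center → 11, Right → 9; minimax = 6.
2 ≠ 6, so there is no saddle point; optimal play is mixed.
Center is strictly dominated by Left (it gives Row strictly more in every row), so Column never plays it.
On the remaining 2×2 (I, II vs Left, Right):
Let Row play I with probability p. Expected payoff against Left: 6p + 2(1−p) = 4p + 2; against Right: (-2)p + 9(1−p) = −11p + 9.
Setting these equal: 4p + 2 = −11p + 9 ⇒ 15p = 7 ⇒ p = 7/15, and the value is (4)·(7/15) + 2 = 58/15.
For Column: with q = P(Left), equating I's and II's payoffs gives 8q − 2 = −7q + 9 ⇒ q = 11/15.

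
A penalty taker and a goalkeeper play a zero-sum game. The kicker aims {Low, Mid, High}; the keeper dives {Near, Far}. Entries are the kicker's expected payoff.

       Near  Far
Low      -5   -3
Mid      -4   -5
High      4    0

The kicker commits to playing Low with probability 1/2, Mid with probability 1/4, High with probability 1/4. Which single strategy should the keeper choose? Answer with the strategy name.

If the keeper plays Near, the kicker's expected payoff is (1/2)·(-5) + (1/4)·(-4) + (1/4)·4 = -5/2.
If the keeper plays Far, the kicker's expected payoff is (1/2)·(-3) + (1/4)·(-5) + (1/4)·0 = -11/4.
The keeper minimizes the kicker's payoff; the smallest is -11/4, so the best response is Far.

Far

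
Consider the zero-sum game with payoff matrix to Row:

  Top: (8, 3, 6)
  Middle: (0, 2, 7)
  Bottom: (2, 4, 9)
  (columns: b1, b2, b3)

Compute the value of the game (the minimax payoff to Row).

Row minima: Top → 3, Middle → 0, Bottom → 2; maximin = 3.
Column maxima: b1 → 8, b2 → 4, b3 → 9; minimax = 4.
3 ≠ 4, so there is no saddle point; optimal play is mixed.
Middle is strictly dominated by Bottom, so Row never plays it.
b3 is strictly dominated by b2 (it gives Row strictly more in every row), so Column never plays it.
On the remaining 2×2 (Top, Bottom vs b1, b2):
Let Row play Top with probability p. Expected payoff against b1: 8p + 2(1−p) = 6p + 2; against b2: 3p + 4(1−p) = −p + 4.
Setting these equal: 6p + 2 = −p + 4 ⇒ 7p = 2 ⇒ p = 2/7, and the value is (6)·(2/7) + 2 = 26/7.
For Column: with q = P(b1), equating Top's and Bottom's payoffs gives 5q + 3 = −2q + 4 ⇒ q = 1/7.

26/7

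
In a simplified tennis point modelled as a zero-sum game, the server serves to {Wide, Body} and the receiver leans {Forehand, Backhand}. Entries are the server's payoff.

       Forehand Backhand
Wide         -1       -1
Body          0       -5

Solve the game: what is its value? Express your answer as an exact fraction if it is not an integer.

-1

Row minima: Wide → -1, Body → -5; maximin = -1.
Column maxima: Forehand → 0, Backhand → -1; minimax = -1.
Since maximin = minimax = -1, there is a saddle point and the value is -1.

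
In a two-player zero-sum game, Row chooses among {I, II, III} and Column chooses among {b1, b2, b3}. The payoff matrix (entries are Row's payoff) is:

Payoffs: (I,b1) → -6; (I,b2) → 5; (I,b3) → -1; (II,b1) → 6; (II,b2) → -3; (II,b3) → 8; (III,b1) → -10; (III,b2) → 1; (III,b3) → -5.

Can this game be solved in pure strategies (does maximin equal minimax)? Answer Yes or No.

No

Row minima: I → -6, II → -3, III → -10; maximin = -3.
Column maxima: b1 → 6, b2 → 5, b3 → 8; minimax = 5.
-3 ≠ 5, so no pure-strategy equilibrium exists.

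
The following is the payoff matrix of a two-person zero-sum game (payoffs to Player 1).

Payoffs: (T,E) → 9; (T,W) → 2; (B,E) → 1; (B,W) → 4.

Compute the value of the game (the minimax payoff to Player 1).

Row minima: T → 2, B → 1; maximin = 2.
Column maxima: E → 9, W → 4; minimax = 4.
2 ≠ 4, so there is no saddle point; optimal play is mixed.
Let Player 1 play T with probability p. Expected payoff against E: 9p + 1(1−p) = 8p + 1; against W: 2p + 4(1−p) = −2p + 4.
Setting these equal: 8p + 1 = −2p + 4 ⇒ 10p = 3 ⇒ p = 3/10, and the value is (8)·(3/10) + 1 = 17/5.
For Player 2: with q = P(E), equating T's and B's payoffs gives 7q + 2 = −3q + 4 ⇒ q = 1/5.

17/5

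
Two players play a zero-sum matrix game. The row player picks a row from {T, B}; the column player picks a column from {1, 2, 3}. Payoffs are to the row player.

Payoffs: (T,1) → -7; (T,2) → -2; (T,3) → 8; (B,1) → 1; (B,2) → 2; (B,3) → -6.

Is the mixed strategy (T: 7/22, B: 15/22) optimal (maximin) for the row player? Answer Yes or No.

Against 1 this mix gives (7/22)·(-7) + (15/22)·1 = -17/11.
Against 2 this mix gives (7/22)·(-2) + (15/22)·2 = 8/11.
Against 3 this mix gives (7/22)·8 + (15/22)·(-6) = -17/11.
All of the column player's active replies (1, 3) yield -17/11, and no column does worse for the row player. The mix makes the column player indifferent and guarantees -17/11, so it is optimal.

Yes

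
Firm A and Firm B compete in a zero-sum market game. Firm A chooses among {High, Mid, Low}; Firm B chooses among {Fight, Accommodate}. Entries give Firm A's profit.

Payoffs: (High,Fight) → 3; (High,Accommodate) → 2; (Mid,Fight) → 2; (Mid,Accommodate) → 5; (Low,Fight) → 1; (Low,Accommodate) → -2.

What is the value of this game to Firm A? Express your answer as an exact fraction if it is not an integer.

Row minima: High → 2, Mid → 2, Low → -2; maximin = 2.
Column maxima: Fight → 3, Accommodate → 5; minimax = 3.
2 ≠ 3, so there is no saddle point; optimal play is mixed.
Low is strictly dominated by High, so Firm A never plays it.
On the remaining 2×2 (High, Mid vs Fight, Accommodate):
Let Firm A play High with probability p. Expected payoff against Fight: 3p + 2(1−p) = p + 2; against Accommodate: 2p + 5(1−p) = −3p + 5.
Setting these equal: p + 2 = −3p + 5 ⇒ 4p = 3 ⇒ p = 3/4, and the value is (1)·(3/4) + 2 = 11/4.
For Firm B: with q = P(Fight), equating High's and Mid's payoffs gives q + 2 = −3q + 5 ⇒ q = 3/4.

11/4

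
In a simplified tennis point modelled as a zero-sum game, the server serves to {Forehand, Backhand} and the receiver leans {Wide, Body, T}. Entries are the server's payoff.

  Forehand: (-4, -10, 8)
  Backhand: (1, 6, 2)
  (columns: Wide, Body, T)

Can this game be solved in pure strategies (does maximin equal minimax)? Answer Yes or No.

Row minima: Forehand → -10, Backhand → 1; maximin = 1.
Column maxima: Wide → 1, Body → 6, T → 8; minimax = 1.
maximin = minimax = 1, so a saddle point exists.

Yes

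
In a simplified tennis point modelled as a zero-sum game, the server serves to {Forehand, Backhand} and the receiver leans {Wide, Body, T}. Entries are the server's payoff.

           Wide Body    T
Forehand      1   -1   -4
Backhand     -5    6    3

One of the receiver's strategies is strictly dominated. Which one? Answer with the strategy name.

Body

T holds the server's payoff strictly below Body in every row: -4 < -1, 3 < 6.
So Body is strictly dominated for the receiver.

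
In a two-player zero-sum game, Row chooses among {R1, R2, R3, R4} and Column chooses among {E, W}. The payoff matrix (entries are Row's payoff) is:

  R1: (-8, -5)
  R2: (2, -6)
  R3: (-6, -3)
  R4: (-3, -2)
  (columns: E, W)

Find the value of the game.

Row minima: R1 → -8, R2 → -6, R3 → -6, R4 → -3; maximin = -3.
Column maxima: E → 2, W → -2; minimax = -2.
-3 ≠ -2, so there is no saddle point; optimal play is mixed.
R1 is strictly dominated by R3, so Row never plays it.
R3 is strictly dominated by R4, so Row never plays it.
On the remaining 2×2 (R2, R4 vs E, W):
Let Row play R2 with probability p. Expected payoff against E: 2p + (-3)(1−p) = 5p − 3; against W: (-6)p + (-2)(1−p) = −4p − 2.
Setting these equal: 5p − 3 = −4p − 2 ⇒ 9p = 1 ⇒ p = 1/9, and the value is (5)·(1/9) − 3 = -22/9.
For Column: with q = P(E), equating R2's and R4's payoffs gives 8q − 6 = −q − 2 ⇒ q = 4/9.

-22/9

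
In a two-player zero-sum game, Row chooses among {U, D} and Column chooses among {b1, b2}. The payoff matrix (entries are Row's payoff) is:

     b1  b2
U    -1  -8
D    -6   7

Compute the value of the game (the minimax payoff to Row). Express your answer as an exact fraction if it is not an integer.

-11/4

Row minima: U → -8, D → -6; maximin = -6.
Column maxima: b1 → -1, b2 → 7; minimax = -1.
-6 ≠ -1, so there is no saddle point; optimal play is mixed.
Let Row play U with probability p. Expected payoff against b1: (-1)p + (-6)(1−p) = 5p − 6; against b2: (-8)p + 7(1−p) = −15p + 7.
Setting these equal: 5p − 6 = −15p + 7 ⇒ 20p = 13 ⇒ p = 13/20, and the value is (5)·(13/20) − 6 = -11/4.
For Column: with q = P(b1), equating U's and D's payoffs gives 7q − 8 = −13q + 7 ⇒ q = 3/4.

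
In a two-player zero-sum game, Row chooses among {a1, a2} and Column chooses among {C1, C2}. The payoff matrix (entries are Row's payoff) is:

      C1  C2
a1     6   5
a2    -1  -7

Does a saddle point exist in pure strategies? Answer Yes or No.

Row minima: a1 → 5, a2 → -7; maximin = 5.
Column maxima: C1 → 6, C2 → 5; minimax = 5.
maximin = minimax = 5, so a saddle point exists.

Yes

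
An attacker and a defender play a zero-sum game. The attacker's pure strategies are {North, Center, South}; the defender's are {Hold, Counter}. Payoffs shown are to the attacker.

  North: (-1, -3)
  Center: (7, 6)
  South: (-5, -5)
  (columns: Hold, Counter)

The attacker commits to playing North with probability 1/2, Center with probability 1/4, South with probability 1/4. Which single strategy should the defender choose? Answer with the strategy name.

Counter

If the defender plays Hold, the attacker's expected payoff is (1/2)·(-1) + (1/4)·7 + (1/4)·(-5) = 0.
If the defender plays Counter, the attacker's expected payoff is (1/2)·(-3) + (1/4)·6 + (1/4)·(-5) = -5/4.
The defender minimizes the attacker's payoff; the smallest is -5/4, so the best response is Counter.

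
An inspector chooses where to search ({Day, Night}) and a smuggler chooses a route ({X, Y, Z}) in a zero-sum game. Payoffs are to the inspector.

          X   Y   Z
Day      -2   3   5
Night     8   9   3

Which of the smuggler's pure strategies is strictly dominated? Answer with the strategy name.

X holds the inspector's payoff strictly below Y in every row: -2 < 3, 8 < 9.
So Y is strictly dominated for the smuggler.

Y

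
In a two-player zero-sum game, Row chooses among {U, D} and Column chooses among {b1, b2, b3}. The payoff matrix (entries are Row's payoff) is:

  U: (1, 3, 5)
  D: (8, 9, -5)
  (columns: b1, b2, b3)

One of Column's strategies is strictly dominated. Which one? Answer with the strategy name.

b2

b1 holds Row's payoff strictly below b2 in every row: 1 < 3, 8 < 9.
So b2 is strictly dominated for Column.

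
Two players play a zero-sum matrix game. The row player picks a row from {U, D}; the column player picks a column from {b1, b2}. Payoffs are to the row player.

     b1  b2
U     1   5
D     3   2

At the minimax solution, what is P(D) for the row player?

Row minima: U → 1, D → 2; maximin = 2.
Column maxima: b1 → 3, b2 → 5; minimax = 3.
2 ≠ 3, so there is no saddle point; optimal play is mixed.
Let the row player play U with probability p. Expected payoff against b1: 1p + 3(1−p) = −2p + 3; against b2: 5p + 2(1−p) = 3p + 2.
Setting these equal: −2p + 3 = 3p + 2 ⇒ −5p = -1 ⇒ p = 1/5, and the value is (-2)·(1/5) + 3 = 13/5.
For the column player: with q = P(b1), equating U's and D's payoffs gives −4q + 5 = q + 2 ⇒ q = 3/5.

4/5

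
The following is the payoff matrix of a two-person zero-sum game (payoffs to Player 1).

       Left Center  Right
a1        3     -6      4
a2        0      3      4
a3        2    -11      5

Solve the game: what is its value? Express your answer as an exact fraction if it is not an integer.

3/4

Row minima: a1 → -6, a2 → 0, a3 → -11; maximin = 0.
Column maxima: Left → 3, Center → 3, Right → 5; minimax = 3.
0 ≠ 3, so there is no saddle point; optimal play is mixed.
Right is strictly dominated by Left (it gives Player 1 strictly more in every row), so Player 2 never plays it.
With Right eliminated, a3 is strictly dominated by a1 (a1 gives Player 1 strictly more in every remaining column), so Player 1 never plays it.
On the remaining 2×2 (a1, a2 vs Left, Center):
Let Player 1 play a1 with probability p. Expected payoff against Left: 3p + 0(1−p) = 3p; against Center: (-6)p + 3(1−p) = −9p + 3.
Setting these equal: 3p = −9p + 3 ⇒ 12p = 3 ⇒ p = 1/4, and the value is (3)·(1/4) = 3/4.
For Player 2: with q = P(Left), equating a1's and a2's payoffs gives 9q − 6 = −3q + 3 ⇒ q = 3/4.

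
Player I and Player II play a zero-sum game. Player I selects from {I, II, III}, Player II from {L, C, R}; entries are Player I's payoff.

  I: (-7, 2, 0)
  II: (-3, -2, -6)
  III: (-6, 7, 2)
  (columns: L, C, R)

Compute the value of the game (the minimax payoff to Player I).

-42/11

Row minima: I → -7, II → -6, III → -6; maximin = -6.
Column maxima: L → -3, C → 7, R → 2; minimax = -3.
-6 ≠ -3, so there is no saddle point; optimal play is mixed.
I is strictly dominated by III, so Player I never plays it.
C is strictly dominated by L (it gives Player I strictly more in every row), so Player II never plays it.
On the remaining 2×2 (II, III vs L, R):
Let Player I play II with probability p. Expected payoff against L: (-3)p + (-6)(1−p) = 3p − 6; against R: (-6)p + 2(1−p) = −8p + 2.
Setting these equal: 3p − 6 = −8p + 2 ⇒ 11p = 8 ⇒ p = 8/11, and the value is (3)·(8/11) − 6 = -42/11.
For Player II: with q = P(L), equating II's and III's payoffs gives 3q − 6 = −8q + 2 ⇒ q = 8/11.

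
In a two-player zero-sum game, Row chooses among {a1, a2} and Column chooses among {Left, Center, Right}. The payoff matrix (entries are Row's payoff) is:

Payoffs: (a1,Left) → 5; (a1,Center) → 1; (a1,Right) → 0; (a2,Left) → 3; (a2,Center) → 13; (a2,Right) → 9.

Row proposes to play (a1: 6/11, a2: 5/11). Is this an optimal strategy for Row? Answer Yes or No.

Yes

Against Left this mix gives (6/11)·5 + (5/11)·3 = 45/11.
Against Center this mix gives (6/11)·1 + (5/11)·13 = 71/11.
Against Right this mix gives (6/11)·0 + (5/11)·9 = 45/11.
All of Column's active replies (Left, Right) yield 45/11, and no column does worse for Row. The mix makes Column indifferent and guarantees 45/11, so it is optimal.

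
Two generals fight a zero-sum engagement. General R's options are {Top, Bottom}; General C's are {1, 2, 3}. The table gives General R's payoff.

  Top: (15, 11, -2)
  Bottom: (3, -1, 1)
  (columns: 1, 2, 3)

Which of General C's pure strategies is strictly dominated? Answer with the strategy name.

2 holds General R's payoff strictly below 1 in every row: 11 < 15, -1 < 3.
So 1 is strictly dominated for General C.

1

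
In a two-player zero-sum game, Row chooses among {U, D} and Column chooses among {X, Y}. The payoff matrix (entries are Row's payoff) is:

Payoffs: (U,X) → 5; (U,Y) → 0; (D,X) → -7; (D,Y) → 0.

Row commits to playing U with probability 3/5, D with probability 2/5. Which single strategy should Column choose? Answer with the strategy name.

Y

If Column plays X, Row's expected payoff is (3/5)·5 + (2/5)·(-7) = 1/5.
If Column plays Y, Row's expected payoff is (3/5)·0 + (2/5)·0 = 0.
Column minimizes Row's payoff; the smallest is 0, so the best response is Y.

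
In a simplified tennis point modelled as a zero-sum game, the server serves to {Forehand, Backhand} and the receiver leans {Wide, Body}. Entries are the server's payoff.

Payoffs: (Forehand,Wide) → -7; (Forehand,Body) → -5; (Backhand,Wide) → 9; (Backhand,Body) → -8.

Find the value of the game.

Row minima: Forehand → -7, Backhand → -8; maximin = -7.
Column maxima: Wide → 9, Body → -5; minimax = -5.
-7 ≠ -5, so there is no saddle point; optimal play is mixed.
Let the server play Forehand with probability p. Expected payoff against Wide: (-7)p + 9(1−p) = −16p + 9; against Body: (-5)p + (-8)(1−p) = 3p − 8.
Setting these equal: −16p + 9 = 3p − 8 ⇒ −19p = -17 ⇒ p = 17/19, and the value is (-16)·(17/19) + 9 = -101/19.
For the receiver: with q = P(Wide), equating Forehand's and Backhand's payoffs gives −2q − 5 = 17q − 8 ⇒ q = 3/19.

-101/19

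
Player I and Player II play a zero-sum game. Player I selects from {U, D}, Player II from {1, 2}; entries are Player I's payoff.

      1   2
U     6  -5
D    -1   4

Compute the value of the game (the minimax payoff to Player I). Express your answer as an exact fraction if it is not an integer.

19/16

Row minima: U → -5, D → -1; maximin = -1.
Column maxima: 1 → 6, 2 → 4; minimax = 4.
-1 ≠ 4, so there is no saddle point; optimal play is mixed.
Let Player I play U with probability p. Expected payoff against 1: 6p + (-1)(1−p) = 7p − 1; against 2: (-5)p + 4(1−p) = −9p + 4.
Setting these equal: 7p − 1 = −9p + 4 ⇒ 16p = 5 ⇒ p = 5/16, and the value is (7)·(5/16) − 1 = 19/16.
For Player II: with q = P(1), equating U's and D's payoffs gives 11q − 5 = −5q + 4 ⇒ q = 9/16.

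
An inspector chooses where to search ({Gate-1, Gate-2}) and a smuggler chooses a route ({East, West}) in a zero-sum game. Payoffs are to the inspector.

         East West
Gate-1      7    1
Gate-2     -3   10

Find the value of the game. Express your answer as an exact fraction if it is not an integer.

Row minima: Gate-1 → 1, Gate-2 → -3; maximin = 1.
Column maxima: East → 7, West → 10; minimax = 7.
1 ≠ 7, so there is no saddle point; optimal play is mixed.
Let the inspector play Gate-1 with probability p. Expected payoff against East: 7p + (-3)(1−p) = 10p − 3; against West: 1p + 10(1−p) = −9p + 10.
Setting these equal: 10p − 3 = −9p + 10 ⇒ 19p = 13 ⇒ p = 13/19, and the value is (10)·(13/19) − 3 = 73/19.
For the smuggler: with q = P(East), equating Gate-1's and Gate-2's payoffs gives 6q + 1 = −13q + 10 ⇒ q = 9/19.

73/19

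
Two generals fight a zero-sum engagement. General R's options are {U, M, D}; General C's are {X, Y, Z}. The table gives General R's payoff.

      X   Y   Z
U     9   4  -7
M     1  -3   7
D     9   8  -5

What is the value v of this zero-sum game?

Row minima: U → -7, M → -3, D → -5; maximin = -3.
Column maxima: X → 9, Y → 8, Z → 7; minimax = 7.
-3 ≠ 7, so there is no saddle point; optimal play is mixed.
X is strictly dominated by Y (it gives General R strictly more in every row), so General C never plays it.
With X eliminated, U is strictly dominated by D (D gives General R strictly more in every remaining column), so General R never plays it.
On the remaining 2×2 (M, D vs Y, Z):
Let General R play M with probability p. Expected payoff against Y: (-3)p + 8(1−p) = −11p + 8; against Z: 7p + (-5)(1−p) = 12p − 5.
Setting these equal: −11p + 8 = 12p − 5 ⇒ −23p = -13 ⇒ p = 13/23, and the value is (-11)·(13/23) + 8 = 41/23.
For General C: with q = P(Y), equating M's and D's payoffs gives −10q + 7 = 13q − 5 ⇒ q = 12/23.

41/23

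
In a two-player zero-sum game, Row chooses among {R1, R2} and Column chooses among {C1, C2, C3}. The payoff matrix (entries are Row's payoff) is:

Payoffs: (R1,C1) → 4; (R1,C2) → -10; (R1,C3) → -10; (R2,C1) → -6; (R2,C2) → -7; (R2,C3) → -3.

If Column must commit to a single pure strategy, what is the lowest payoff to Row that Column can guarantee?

Column maxima: C1 → 4, C2 → -7, C3 → -3.
The smallest of these is -7.

-7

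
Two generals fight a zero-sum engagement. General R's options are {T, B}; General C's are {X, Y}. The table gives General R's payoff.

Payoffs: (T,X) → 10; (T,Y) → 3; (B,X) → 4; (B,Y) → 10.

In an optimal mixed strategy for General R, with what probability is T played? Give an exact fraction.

6/13

Row minima: T → 3, B → 4; maximin = 4.
Column maxima: X → 10, Y → 10; minimax = 10.
4 ≠ 10, so there is no saddle point; optimal play is mixed.
Let General R play T with probability p. Expected payoff against X: 10p + 4(1−p) = 6p + 4; against Y: 3p + 10(1−p) = −7p + 10.
Setting these equal: 6p + 4 = −7p + 10 ⇒ 13p = 6 ⇒ p = 6/13, and the value is (6)·(6/13) + 4 = 88/13.
For General C: with q = P(X), equating T's and B's payoffs gives 7q + 3 = −6q + 10 ⇒ q = 7/13.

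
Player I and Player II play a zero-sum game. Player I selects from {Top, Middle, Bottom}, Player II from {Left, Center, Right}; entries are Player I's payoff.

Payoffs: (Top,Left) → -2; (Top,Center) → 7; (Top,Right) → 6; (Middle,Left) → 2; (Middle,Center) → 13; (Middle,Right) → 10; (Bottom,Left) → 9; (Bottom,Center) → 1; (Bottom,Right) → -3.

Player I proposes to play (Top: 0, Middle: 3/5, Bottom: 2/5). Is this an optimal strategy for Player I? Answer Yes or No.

Against Left this mix gives (3/5)·2 + (2/5)·9 = 24/5.
Against Center this mix gives (3/5)·13 + (2/5)·1 = 41/5.
Against Right this mix gives (3/5)·10 + (2/5)·(-3) = 24/5.
All of Player II's active replies (Left, Right) yield 24/5, and no column does worse for Player I. The mix makes Player II indifferent and guarantees 24/5, so it is optimal.

Yes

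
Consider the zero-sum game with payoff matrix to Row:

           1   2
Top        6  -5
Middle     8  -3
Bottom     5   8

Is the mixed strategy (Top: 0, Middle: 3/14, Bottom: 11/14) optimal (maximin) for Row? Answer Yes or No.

Against 1 this mix gives (3/14)·8 + (11/14)·5 = 79/14.
Against 2 this mix gives (3/14)·(-3) + (11/14)·8 = 79/14.
All of Column's active replies (1, 2) yield 79/14, and no column does worse for Row. The mix makes Column indifferent and guarantees 79/14, so it is optimal.

Yes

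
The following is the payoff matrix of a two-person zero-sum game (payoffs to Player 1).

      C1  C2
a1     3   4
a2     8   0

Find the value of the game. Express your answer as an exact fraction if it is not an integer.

32/9

Row minima: a1 → 3, a2 → 0; maximin = 3.
Column maxima: C1 → 8, C2 → 4; minimax = 4.
3 ≠ 4, so there is no saddle point; optimal play is mixed.
Let Player 1 play a1 with probability p. Expected payoff against C1: 3p + 8(1−p) = −5p + 8; against C2: 4p + 0(1−p) = 4p.
Setting these equal: −5p + 8 = 4p ⇒ −9p = -8 ⇒ p = 8/9, and the value is (-5)·(8/9) + 8 = 32/9.
For Player 2: with q = P(C1), equating a1's and a2's payoffs gives −q + 4 = 8q ⇒ q = 4/9.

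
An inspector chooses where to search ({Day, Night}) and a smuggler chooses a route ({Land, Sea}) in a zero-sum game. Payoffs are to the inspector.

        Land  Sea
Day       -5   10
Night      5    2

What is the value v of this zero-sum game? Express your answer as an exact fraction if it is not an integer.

10/3

Row minima: Day → -5, Night → 2; maximin = 2.
Column maxima: Land → 5, Sea → 10; minimax = 5.
2 ≠ 5, so there is no saddle point; optimal play is mixed.
Let the inspector play Day with probability p. Expected payoff against Land: (-5)p + 5(1−p) = −10p + 5; against Sea: 10p + 2(1−p) = 8p + 2.
Setting these equal: −10p + 5 = 8p + 2 ⇒ −18p = -3 ⇒ p = 1/6, and the value is (-10)·(1/6) + 5 = 10/3.
For the smuggler: with q = P(Land), equating Day's and Night's payoffs gives −15q + 10 = 3q + 2 ⇒ q = 4/9.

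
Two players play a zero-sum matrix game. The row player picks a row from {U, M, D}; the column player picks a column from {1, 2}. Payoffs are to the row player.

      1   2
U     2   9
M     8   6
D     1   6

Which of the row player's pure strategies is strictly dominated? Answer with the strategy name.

D

U gives a strictly higher payoff than D against every column: 2 > 1, 9 > 6.
So D is strictly dominated and the row player never plays it.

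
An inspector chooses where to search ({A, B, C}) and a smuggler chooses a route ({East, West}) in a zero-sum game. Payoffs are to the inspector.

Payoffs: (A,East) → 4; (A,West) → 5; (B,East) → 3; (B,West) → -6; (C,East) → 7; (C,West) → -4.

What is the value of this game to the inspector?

17/4

Row minima: A → 4, B → -6, C → -4; maximin = 4.
Column maxima: East → 7, West → 5; minimax = 5.
4 ≠ 5, so there is no saddle point; optimal play is mixed.
B is strictly dominated by A, so the inspector never plays it.
On the remaining 2×2 (A, C vs East, West):
Let the inspector play A with probability p. Expected payoff against East: 4p + 7(1−p) = −3p + 7; against West: 5p + (-4)(1−p) = 9p − 4.
Setting these equal: −3p + 7 = 9p − 4 ⇒ −12p = -11 ⇒ p = 11/12, and the value is (-3)·(11/12) + 7 = 17/4.
For the smuggler: with q = P(East), equating A's and C's payoffs gives −q + 5 = 11q − 4 ⇒ q = 3/4.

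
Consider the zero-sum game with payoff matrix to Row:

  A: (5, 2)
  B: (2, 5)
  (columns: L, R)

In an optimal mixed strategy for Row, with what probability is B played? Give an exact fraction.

Row minima: A → 2, B → 2; maximin = 2.
Column maxima: L → 5, R → 5; minimax = 5.
2 ≠ 5, so there is no saddle point; optimal play is mixed.
Let Row play A with probability p. Expected payoff against L: 5p + 2(1−p) = 3p + 2; against R: 2p + 5(1−p) = −3p + 5.
Setting these equal: 3p + 2 = −3p + 5 ⇒ 6p = 3 ⇒ p = 1/2, and the value is (3)·(1/2) + 2 = 7/2.
For Column: with q = P(L), equating A's and B's payoffs gives 3q + 2 = −3q + 5 ⇒ q = 1/2.

1/2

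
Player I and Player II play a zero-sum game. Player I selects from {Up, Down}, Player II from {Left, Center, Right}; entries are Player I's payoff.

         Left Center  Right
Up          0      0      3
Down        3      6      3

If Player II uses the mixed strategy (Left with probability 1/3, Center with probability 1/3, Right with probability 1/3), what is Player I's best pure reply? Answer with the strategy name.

Expected payoff of Up: (1/3)·0 + (1/3)·0 + (1/3)·3 = 1.
Expected payoff of Down: (1/3)·3 + (1/3)·6 + (1/3)·3 = 4.
The largest is 4, so Player I's best response is Down.

Down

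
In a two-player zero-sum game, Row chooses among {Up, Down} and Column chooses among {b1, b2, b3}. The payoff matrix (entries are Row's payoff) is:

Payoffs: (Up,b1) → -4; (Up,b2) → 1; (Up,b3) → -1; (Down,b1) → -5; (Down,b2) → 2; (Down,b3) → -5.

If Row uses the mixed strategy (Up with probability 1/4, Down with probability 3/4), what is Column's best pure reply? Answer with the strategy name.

If Column plays b1, Row's expected payoff is (1/4)·(-4) + (3/4)·(-5) = -19/4.
If Column plays b2, Row's expected payoff is (1/4)·1 + (3/4)·2 = 7/4.
If Column plays b3, Row's expected payoff is (1/4)·(-1) + (3/4)·(-5) = -4.
Column minimizes Row's payoff; the smallest is -19/4, so the best response is b1.

b1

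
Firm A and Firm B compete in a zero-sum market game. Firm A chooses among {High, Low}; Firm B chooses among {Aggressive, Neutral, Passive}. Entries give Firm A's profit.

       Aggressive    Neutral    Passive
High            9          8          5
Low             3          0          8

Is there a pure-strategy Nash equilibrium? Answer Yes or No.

Row minima: High → 5, Low → 0; maximin = 5.
Column maxima: Aggressive → 9, Neutral → 8, Passive → 8; minimax = 8.
5 ≠ 8, so no pure-strategy equilibrium exists.

No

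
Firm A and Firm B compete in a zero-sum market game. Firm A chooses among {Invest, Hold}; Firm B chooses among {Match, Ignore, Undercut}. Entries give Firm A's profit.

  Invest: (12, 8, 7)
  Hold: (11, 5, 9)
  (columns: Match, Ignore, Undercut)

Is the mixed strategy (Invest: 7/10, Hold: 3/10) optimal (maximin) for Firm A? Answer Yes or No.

No

Against Match this mix gives (7/10)·12 + (3/10)·11 = 117/10.
Against Ignore this mix gives (7/10)·8 + (3/10)·5 = 71/10.
Against Undercut this mix gives (7/10)·7 + (3/10)·9 = 38/5.
Firm B will play Ignore, holding Firm A to 71/10. Shifting weight toward the row that does better against Ignore would raise this floor (the equalizing mix achieves 37/5 against both Ignore and Undercut), so the proposed strategy is not optimal.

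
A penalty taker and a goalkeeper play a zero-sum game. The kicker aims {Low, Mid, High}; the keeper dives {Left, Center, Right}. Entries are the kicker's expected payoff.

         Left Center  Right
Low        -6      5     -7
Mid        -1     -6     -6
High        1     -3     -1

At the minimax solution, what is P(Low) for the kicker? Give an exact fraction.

Row minima: Low → -7, Mid → -6, High → -3; maximin = -3.
Column maxima: Left → 1, Center → 5, Right → -1; minimax = -1.
-3 ≠ -1, so there is no saddle point; optimal play is mixed.
Mid is strictly dominated by High, so the kicker never plays it.
Left is strictly dominated by Right (it gives the kicker strictly more in every row), so the keeper never plays it.
On the remaining 2×2 (Low, High vs Center, Right):
Let the kicker play Low with probability p. Expected payoff against Center: 5p + (-3)(1−p) = 8p − 3; against Right: (-7)p + (-1)(1−p) = −6p − 1.
Setting these equal: 8p − 3 = −6p − 1 ⇒ 14p = 2 ⇒ p = 1/7, and the value is (8)·(1/7) − 3 = -13/7.
For the keeper: with q = P(Center), equating Low's and High's payoffs gives 12q − 7 = −2q − 1 ⇒ q = 3/7.

1/7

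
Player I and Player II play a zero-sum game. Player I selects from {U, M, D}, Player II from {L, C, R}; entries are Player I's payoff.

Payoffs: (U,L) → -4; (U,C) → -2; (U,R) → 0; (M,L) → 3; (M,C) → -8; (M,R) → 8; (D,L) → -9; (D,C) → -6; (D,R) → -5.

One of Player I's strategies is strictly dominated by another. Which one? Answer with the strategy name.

D

U gives a strictly higher payoff than D against every column: -4 > -9, -2 > -6, 0 > -5.
So D is strictly dominated and Player I never plays it.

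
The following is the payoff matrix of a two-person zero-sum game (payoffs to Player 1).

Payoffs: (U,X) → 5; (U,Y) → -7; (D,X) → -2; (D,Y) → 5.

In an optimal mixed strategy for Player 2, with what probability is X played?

12/19

Row minima: U → -7, D → -2; maximin = -2.
Column maxima: X → 5, Y → 5; minimax = 5.
-2 ≠ 5, so there is no saddle point; optimal play is mixed.
Let Player 1 play U with probability p. Expected payoff against X: 5p + (-2)(1−p) = 7p − 2; against Y: (-7)p + 5(1−p) = −12p + 5.
Setting these equal: 7p − 2 = −12p + 5 ⇒ 19p = 7 ⇒ p = 7/19, and the value is (7)·(7/19) − 2 = 11/19.
For Player 2: with q = P(X), equating U's and D's payoffs gives 12q − 7 = −7q + 5 ⇒ q = 12/19.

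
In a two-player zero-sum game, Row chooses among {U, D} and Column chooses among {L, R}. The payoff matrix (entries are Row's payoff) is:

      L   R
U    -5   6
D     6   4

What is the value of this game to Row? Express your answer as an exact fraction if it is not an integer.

56/13

Row minima: U → -5, D → 4; maximin = 4.
Column maxima: L → 6, R → 6; minimax = 6.
4 ≠ 6, so there is no saddle point; optimal play is mixed.
Let Row play U with probability p. Expected payoff against L: (-5)p + 6(1−p) = −11p + 6; against R: 6p + 4(1−p) = 2p + 4.
Setting these equal: −11p + 6 = 2p + 4 ⇒ −13p = -2 ⇒ p = 2/13, and the value is (-11)·(2/13) + 6 = 56/13.
For Column: with q = P(L), equating U's and D's payoffs gives −11q + 6 = 2q + 4 ⇒ q = 2/13.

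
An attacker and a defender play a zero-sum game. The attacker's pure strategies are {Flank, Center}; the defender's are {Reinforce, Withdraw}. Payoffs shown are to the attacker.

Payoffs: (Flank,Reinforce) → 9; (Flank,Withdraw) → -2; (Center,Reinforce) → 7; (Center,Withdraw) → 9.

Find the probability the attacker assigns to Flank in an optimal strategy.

Row minima: Flank → -2, Center → 7; maximin = 7.
Column maxima: Reinforce → 9, Withdraw → 9; minimax = 9.
7 ≠ 9, so there is no saddle point; optimal play is mixed.
Let the attacker play Flank with probability p. Expected payoff against Reinforce: 9p + 7(1−p) = 2p + 7; against Withdraw: (-2)p + 9(1−p) = −11p + 9.
Setting these equal: 2p + 7 = −11p + 9 ⇒ 13p = 2 ⇒ p = 2/13, and the value is (2)·(2/13) + 7 = 95/13.
For the defender: with q = P(Reinforce), equating Flank's and Center's payoffs gives 11q − 2 = −2q + 9 ⇒ q = 11/13.

2/13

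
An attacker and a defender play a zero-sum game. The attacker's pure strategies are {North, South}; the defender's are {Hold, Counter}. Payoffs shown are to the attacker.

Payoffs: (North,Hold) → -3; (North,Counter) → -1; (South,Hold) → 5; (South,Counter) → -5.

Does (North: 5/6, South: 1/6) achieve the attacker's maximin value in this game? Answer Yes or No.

Against Hold this mix gives (5/6)·(-3) + (1/6)·5 = -5/3.
Against Counter this mix gives (5/6)·(-1) + (1/6)·(-5) = -5/3.
All of the defender's active replies (Hold, Counter) yield -5/3, and no column does worse for the attacker. The mix makes the defender indifferent and guarantees -5/3, so it is optimal.

Yes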